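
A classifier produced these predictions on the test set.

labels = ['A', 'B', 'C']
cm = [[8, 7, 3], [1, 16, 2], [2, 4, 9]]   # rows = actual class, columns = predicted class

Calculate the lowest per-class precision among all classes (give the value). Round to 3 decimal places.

0.593

Per-class precision (TP/(TP+FP)):
  A: TP=8, FP=1+2=3 → 8/11 = 0.7273
  B: TP=16, FP=7+4=11 → 16/27 = 0.5926
  C: TP=9, FP=3+2=5 → 9/14 = 0.6429
Lowest is class 'B' with precision = 0.593.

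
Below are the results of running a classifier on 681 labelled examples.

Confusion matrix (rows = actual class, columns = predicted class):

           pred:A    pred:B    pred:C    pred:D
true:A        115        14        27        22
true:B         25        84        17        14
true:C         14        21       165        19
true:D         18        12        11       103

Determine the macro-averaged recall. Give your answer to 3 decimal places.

Per-class recall (TP/(TP+FN)):
  A: TP=115, FN=14+27+22=63 → 115/178 = 0.6461
  B: TP=84, FN=25+17+14=56 → 84/140 = 0.6000
  C: TP=165, FN=14+21+19=54 → 165/219 = 0.7534
  D: TP=103, FN=18+12+11=41 → 103/144 = 0.7153
Macro-recall = mean = (0.6461 + 0.6000 + 0.7534 + 0.7153) / 4 = 0.679

0.679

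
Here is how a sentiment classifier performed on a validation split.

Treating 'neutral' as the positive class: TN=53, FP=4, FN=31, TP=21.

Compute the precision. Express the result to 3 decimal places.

0.840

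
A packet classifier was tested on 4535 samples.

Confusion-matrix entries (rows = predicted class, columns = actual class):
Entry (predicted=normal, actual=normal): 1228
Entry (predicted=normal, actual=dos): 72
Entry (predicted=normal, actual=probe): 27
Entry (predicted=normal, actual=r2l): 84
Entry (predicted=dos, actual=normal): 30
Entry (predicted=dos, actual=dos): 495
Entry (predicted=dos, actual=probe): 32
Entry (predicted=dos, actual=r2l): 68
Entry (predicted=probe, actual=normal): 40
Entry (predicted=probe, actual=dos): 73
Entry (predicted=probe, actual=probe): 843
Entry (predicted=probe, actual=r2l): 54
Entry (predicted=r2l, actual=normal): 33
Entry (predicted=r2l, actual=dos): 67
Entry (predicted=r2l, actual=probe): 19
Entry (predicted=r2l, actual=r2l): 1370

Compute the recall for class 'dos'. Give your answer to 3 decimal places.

0.700

Take TP from the diagonal, FP from the rest of the 'dos' prediction marginal, FN from the rest of the 'dos' actual marginal.
recall = TP/(TP+FN).
dos: TP=495, FN=72+73+67=212 → 495/707 = 0.7001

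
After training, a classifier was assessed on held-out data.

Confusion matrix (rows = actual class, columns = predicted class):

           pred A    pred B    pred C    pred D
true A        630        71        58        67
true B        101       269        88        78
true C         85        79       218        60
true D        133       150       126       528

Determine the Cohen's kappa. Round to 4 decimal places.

0.4559

Observed agreement pₒ = trace/N = 1645/2741 = 0.60015
Expected agreement pₑ = Σ (rowᵢ·colᵢ)/N² = (826·949 + 536·569 + 442·490 + 937·733)/2741² = 0.26517
κ = (pₒ − pₑ)/(1 − pₑ) = (0.60015 − 0.26517)/(1 − 0.26517) = 0.4559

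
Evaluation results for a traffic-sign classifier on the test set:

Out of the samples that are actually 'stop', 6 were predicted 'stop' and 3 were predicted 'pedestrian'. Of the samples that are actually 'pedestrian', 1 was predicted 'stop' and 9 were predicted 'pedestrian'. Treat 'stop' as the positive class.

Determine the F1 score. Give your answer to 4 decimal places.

0.7500

Precision = TP/(TP+FP) = 6/7 = 0.8571
Recall = TP/(TP+FN) = 6/9 = 0.6667
F1 = 2·TP/(2·TP+FP+FN) = 12/16 = 0.7500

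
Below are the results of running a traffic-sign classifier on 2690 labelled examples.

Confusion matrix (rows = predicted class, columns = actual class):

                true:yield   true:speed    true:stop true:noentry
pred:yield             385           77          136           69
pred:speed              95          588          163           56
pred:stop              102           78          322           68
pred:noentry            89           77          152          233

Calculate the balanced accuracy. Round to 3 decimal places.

0.564

Balanced accuracy = mean of per-class recall.
  yield: recall = 385/671 = 0.5738
  speed: recall = 588/820 = 0.7171
  stop: recall = 322/773 = 0.4166
  noentry: recall = 233/426 = 0.5469
Mean = (0.5738 + 0.7171 + 0.4166 + 0.5469) / 4 = 0.564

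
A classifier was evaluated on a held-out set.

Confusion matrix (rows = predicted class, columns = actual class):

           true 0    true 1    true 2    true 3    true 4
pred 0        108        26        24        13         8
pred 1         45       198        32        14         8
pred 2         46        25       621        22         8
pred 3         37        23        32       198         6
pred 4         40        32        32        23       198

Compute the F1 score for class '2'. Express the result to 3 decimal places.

0.849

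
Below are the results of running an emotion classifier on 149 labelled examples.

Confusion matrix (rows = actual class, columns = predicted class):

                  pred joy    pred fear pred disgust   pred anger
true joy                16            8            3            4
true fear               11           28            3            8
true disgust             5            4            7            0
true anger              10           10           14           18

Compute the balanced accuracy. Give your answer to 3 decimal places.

0.465

Balanced accuracy = mean of per-class recall.
  joy: recall = 16/31 = 0.5161
  fear: recall = 28/50 = 0.5600
  disgust: recall = 7/16 = 0.4375
  anger: recall = 18/52 = 0.3462
Mean = (0.5161 + 0.5600 + 0.4375 + 0.3462) / 4 = 0.465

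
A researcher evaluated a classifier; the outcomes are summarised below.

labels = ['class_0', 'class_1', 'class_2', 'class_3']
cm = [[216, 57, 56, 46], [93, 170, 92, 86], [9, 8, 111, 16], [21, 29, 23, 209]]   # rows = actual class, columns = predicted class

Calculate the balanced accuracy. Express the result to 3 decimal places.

Balanced accuracy = mean of per-class recall.
  class_0: recall = 216/375 = 0.5760
  class_1: recall = 170/441 = 0.3855
  class_2: recall = 111/144 = 0.7708
  class_3: recall = 209/282 = 0.7411
Mean = (0.5760 + 0.3855 + 0.7708 + 0.7411) / 4 = 0.618

0.618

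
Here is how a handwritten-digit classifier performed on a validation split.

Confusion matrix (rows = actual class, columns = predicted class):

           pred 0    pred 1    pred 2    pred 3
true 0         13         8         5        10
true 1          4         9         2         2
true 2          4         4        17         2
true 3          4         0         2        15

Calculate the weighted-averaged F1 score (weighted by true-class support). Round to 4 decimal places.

0.5279

Per-class F1 score (2·TP/(2·TP+FP+FN)):
  0: TP=13, FP=4+4+4=12, FN=8+5+10=23 → 26/61 = 0.42623
  1: TP=9, FP=8+4+0=12, FN=4+2+2=8 → 18/38 = 0.47368
  2: TP=17, FP=5+2+2=9, FN=4+4+2=10 → 34/53 = 0.64151
  3: TP=15, FP=10+2+2=14, FN=4+0+2=6 → 30/50 = 0.60000
Weighted-F1 score = Σ (supportᵢ/N)·F1 scoreᵢ with N=101: (36/101)·0.42623 + (17/101)·0.47368 + (27/101)·0.64151 + (21/101)·0.60000 = 0.5279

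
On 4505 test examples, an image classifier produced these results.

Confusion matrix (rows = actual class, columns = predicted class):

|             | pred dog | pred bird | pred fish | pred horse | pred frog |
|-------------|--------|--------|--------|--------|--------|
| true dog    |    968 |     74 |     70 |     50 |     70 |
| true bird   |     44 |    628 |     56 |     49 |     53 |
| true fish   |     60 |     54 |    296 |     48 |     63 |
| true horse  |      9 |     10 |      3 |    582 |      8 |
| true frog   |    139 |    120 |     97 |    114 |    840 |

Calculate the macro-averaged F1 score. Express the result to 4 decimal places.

Per-class F1 score (2·TP/(2·TP+FP+FN)):
  dog: TP=968, FP=44+60+9+139=252, FN=74+70+50+70=264 → 1936/2452 = 0.78956
  bird: TP=628, FP=74+54+10+120=258, FN=44+56+49+53=202 → 1256/1716 = 0.73193
  fish: TP=296, FP=70+56+3+97=226, FN=60+54+48+63=225 → 592/1043 = 0.56759
  horse: TP=582, FP=50+49+48+114=261, FN=9+10+3+8=30 → 1164/1455 = 0.80000
  frog: TP=840, FP=70+53+63+8=194, FN=139+120+97+114=470 → 1680/2344 = 0.71672
Macro-F1 score = mean = (0.78956 + 0.73193 + 0.56759 + 0.80000 + 0.71672) / 5 = 0.7212

0.7212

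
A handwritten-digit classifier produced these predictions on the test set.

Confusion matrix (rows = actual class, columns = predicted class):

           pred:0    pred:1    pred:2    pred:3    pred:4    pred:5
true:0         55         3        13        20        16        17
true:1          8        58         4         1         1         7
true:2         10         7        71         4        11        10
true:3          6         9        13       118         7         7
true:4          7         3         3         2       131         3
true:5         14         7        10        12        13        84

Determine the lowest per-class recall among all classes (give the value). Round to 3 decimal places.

Per-class recall (TP/(TP+FN)):
  0: TP=55, FN=3+13+20+16+17=69 → 55/124 = 0.4435
  1: TP=58, FN=8+4+1+1+7=21 → 58/79 = 0.7342
  2: TP=71, FN=10+7+4+11+10=42 → 71/113 = 0.6283
  3: TP=118, FN=6+9+13+7+7=42 → 118/160 = 0.7375
  4: TP=131, FN=7+3+3+2+3=18 → 131/149 = 0.8792
  5: TP=84, FN=14+7+10+12+13=56 → 84/140 = 0.6000
Lowest is class '0' with recall = 0.444.

0.444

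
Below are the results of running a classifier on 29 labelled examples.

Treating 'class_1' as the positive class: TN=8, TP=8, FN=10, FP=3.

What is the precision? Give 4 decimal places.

0.7273

Precision = TP/(TP+FP) = 8/(8+3) = 8/11 = 0.7273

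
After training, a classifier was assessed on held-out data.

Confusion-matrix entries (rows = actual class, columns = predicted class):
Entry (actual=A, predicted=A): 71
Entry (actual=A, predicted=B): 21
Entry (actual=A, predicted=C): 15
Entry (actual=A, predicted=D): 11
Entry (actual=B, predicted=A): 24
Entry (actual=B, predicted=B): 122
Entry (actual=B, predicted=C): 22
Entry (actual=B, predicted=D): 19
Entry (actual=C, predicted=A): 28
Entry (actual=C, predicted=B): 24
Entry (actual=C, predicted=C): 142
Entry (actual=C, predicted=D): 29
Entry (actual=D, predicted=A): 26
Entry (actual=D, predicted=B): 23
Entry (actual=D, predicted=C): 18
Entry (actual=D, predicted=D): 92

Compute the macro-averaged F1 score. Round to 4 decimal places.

0.6122

Per-class F1 score (2·TP/(2·TP+FP+FN)):
  A: TP=71, FP=24+28+26=78, FN=21+15+11=47 → 142/267 = 0.53184
  B: TP=122, FP=21+24+23=68, FN=24+22+19=65 → 244/377 = 0.64721
  C: TP=142, FP=15+22+18=55, FN=28+24+29=81 → 284/420 = 0.67619
  D: TP=92, FP=11+19+29=59, FN=26+23+18=67 → 184/310 = 0.59355
Macro-F1 score = mean = (0.53184 + 0.64721 + 0.67619 + 0.59355) / 4 = 0.6122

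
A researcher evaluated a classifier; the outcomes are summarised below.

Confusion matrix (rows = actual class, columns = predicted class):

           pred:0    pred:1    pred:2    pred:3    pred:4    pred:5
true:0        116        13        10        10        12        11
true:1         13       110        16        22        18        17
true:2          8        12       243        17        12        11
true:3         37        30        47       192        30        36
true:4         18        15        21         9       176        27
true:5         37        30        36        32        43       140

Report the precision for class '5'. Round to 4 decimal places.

0.5785

One-vs-rest for '5': TP = diagonal; FP = other classes predicted '5'; FN = '5' predicted as other.
precision = TP/(TP+FP).
5: TP=140, FP=11+17+11+36+27=102 → 140/242 = 0.57851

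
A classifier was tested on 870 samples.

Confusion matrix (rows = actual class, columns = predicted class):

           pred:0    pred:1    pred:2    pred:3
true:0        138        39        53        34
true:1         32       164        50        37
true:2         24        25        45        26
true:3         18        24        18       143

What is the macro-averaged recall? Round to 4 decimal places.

0.5454

Per-class recall (TP/(TP+FN)):
  0: TP=138, FN=39+53+34=126 → 138/264 = 0.52273
  1: TP=164, FN=32+50+37=119 → 164/283 = 0.57951
  2: TP=45, FN=24+25+26=75 → 45/120 = 0.37500
  3: TP=143, FN=18+24+18=60 → 143/203 = 0.70443
Macro-recall = mean = (0.52273 + 0.57951 + 0.37500 + 0.70443) / 4 = 0.5454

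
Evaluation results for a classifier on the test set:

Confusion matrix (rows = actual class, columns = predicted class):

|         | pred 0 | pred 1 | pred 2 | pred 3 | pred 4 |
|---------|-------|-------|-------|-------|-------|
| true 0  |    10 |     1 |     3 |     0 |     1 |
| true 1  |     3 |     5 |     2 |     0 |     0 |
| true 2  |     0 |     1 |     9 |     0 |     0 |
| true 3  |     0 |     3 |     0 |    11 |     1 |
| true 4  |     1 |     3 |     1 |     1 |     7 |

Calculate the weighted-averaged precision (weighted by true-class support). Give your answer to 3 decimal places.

Per-class precision (TP/(TP+FP)):
  0: TP=10, FP=3+0+0+1=4 → 10/14 = 0.7143
  1: TP=5, FP=1+1+3+3=8 → 5/13 = 0.3846
  2: TP=9, FP=3+2+0+1=6 → 9/15 = 0.6000
  3: TP=11, FP=0+0+0+1=1 → 11/12 = 0.9167
  4: TP=7, FP=1+0+0+1=2 → 7/9 = 0.7778
Weighted-precision = Σ (supportᵢ/N)·precisionᵢ with N=63: (15/63)·0.7143 + (10/63)·0.3846 + (10/63)·0.6000 + (15/63)·0.9167 + (13/63)·0.7778 = 0.705

0.705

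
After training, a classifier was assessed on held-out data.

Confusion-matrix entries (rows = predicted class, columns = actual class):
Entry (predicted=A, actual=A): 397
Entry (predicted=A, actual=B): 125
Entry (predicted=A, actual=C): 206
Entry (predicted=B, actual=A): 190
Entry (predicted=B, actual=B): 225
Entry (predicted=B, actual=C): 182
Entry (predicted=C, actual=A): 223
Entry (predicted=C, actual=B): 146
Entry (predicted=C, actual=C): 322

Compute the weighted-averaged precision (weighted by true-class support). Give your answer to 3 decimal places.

0.476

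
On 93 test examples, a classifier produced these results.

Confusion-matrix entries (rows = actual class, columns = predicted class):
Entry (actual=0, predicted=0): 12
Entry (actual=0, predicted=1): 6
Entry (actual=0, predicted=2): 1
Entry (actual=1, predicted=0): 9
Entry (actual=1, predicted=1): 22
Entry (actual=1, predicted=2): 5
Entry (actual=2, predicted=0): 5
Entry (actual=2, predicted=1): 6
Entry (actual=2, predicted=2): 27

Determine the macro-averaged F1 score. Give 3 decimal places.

Per-class F1 score (2·TP/(2·TP+FP+FN)):
  0: TP=12, FP=9+5=14, FN=6+1=7 → 24/45 = 0.5333
  1: TP=22, FP=6+6=12, FN=9+5=14 → 44/70 = 0.6286
  2: TP=27, FP=1+5=6, FN=5+6=11 → 54/71 = 0.7606
Macro-F1 score = mean = (0.5333 + 0.6286 + 0.7606) / 3 = 0.641

0.641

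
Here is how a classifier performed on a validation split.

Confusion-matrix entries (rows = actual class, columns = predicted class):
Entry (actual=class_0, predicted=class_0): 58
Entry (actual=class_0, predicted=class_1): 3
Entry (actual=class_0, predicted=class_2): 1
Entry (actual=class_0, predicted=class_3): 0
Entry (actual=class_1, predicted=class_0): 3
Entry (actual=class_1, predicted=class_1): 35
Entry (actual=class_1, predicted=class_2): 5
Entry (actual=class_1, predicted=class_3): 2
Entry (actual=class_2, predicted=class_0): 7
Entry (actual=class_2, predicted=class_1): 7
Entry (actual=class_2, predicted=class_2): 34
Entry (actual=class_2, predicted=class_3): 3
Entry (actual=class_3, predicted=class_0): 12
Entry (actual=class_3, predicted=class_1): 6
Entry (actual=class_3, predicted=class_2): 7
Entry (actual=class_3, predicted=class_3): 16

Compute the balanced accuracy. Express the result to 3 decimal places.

0.693

Balanced accuracy = mean of per-class recall.
  class_0: recall = 58/62 = 0.9355
  class_1: recall = 35/45 = 0.7778
  class_2: recall = 34/51 = 0.6667
  class_3: recall = 16/41 = 0.3902
Mean = (0.9355 + 0.7778 + 0.6667 + 0.3902) / 4 = 0.693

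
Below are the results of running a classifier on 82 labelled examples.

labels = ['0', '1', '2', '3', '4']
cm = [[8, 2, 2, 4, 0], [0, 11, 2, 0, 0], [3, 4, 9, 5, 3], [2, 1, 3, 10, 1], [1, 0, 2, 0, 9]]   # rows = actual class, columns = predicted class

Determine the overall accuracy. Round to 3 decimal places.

0.573

Accuracy = trace / total = (8+11+9+10+9=47) / 82 = 47/82 = 0.573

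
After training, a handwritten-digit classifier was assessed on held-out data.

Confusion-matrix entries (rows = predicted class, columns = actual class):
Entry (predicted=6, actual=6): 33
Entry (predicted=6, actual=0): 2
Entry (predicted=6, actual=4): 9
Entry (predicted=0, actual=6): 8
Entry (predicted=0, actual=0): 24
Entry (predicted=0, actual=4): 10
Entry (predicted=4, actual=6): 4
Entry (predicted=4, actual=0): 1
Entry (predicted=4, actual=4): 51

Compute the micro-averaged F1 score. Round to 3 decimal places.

0.761

Micro-averaging pools counts across classes: ΣTP=108, ΣFP=34, ΣFN=34.
Micro-F1 score = 2·TP/(2·TP+FP+FN) on pooled counts = 0.761 (equals overall accuracy in single-label multiclass).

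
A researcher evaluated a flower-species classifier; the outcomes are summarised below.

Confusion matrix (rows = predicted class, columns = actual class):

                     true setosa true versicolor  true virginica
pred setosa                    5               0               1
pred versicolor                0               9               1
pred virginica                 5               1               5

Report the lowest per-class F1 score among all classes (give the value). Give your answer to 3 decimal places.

0.556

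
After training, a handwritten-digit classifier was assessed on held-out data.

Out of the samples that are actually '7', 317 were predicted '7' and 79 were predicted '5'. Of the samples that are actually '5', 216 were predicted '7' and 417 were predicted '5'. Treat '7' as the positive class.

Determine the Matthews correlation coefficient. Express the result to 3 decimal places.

MCC = (TP·TN − FP·FN) / √((TP+FP)(TP+FN)(TN+FP)(TN+FN))
Numerator = 317·417 − 216·79 = 115125
Denominator = √(533·396·633·496) = √66268597824 = 257426.8786
MCC = 115125 / 257426.8786 = 0.447

0.447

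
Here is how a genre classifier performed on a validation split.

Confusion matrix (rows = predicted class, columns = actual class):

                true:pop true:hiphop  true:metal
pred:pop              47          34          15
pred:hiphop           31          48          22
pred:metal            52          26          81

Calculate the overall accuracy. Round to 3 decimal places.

Accuracy = trace / total = (47+48+81=176) / 356 = 176/356 = 0.494

0.494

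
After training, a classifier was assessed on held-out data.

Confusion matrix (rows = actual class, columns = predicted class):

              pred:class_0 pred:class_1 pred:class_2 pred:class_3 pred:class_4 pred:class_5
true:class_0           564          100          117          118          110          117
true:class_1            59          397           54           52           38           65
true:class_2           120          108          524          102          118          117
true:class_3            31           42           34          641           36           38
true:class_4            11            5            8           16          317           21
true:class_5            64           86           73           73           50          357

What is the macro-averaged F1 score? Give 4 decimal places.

0.5835

Per-class F1 score (2·TP/(2·TP+FP+FN)):
  class_0: TP=564, FP=59+120+31+11+64=285, FN=100+117+118+110+117=562 → 1128/1975 = 0.57114
  class_1: TP=397, FP=100+108+42+5+86=341, FN=59+54+52+38+65=268 → 794/1403 = 0.56593
  class_2: TP=524, FP=117+54+34+8+73=286, FN=120+108+102+118+117=565 → 1048/1899 = 0.55187
  class_3: TP=641, FP=118+52+102+16+73=361, FN=31+42+34+36+38=181 → 1282/1824 = 0.70285
  class_4: TP=317, FP=110+38+118+36+50=352, FN=11+5+8+16+21=61 → 634/1047 = 0.60554
  class_5: TP=357, FP=117+65+117+38+21=358, FN=64+86+73+73+50=346 → 714/1418 = 0.50353
Macro-F1 score = mean = (0.57114 + 0.56593 + 0.55187 + 0.70285 + 0.60554 + 0.50353) / 6 = 0.5835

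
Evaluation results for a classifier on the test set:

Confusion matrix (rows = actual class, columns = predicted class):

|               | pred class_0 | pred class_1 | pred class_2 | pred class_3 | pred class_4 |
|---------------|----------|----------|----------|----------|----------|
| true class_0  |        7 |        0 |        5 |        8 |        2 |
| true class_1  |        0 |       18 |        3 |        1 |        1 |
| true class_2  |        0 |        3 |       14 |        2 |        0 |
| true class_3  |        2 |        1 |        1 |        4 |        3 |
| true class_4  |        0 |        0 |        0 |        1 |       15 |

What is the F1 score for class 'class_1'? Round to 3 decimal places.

0.800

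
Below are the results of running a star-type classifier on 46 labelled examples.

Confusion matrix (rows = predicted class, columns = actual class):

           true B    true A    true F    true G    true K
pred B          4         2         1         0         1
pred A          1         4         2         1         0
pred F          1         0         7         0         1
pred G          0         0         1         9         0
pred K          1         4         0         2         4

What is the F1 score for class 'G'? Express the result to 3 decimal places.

0.818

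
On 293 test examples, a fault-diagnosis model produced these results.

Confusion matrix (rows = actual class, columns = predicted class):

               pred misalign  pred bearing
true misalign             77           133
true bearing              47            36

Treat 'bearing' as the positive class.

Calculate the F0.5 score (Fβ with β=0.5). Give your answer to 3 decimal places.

0.237

Fβ = (1+β²)·TP / ((1+β²)·TP + β²·FN + FP), with β²=1/4
= 1.25·36 / (1.25·36 + 0.25·47 + 133) = 0.237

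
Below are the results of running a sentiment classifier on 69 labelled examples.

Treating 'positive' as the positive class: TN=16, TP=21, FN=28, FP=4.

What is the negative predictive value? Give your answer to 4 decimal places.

0.3636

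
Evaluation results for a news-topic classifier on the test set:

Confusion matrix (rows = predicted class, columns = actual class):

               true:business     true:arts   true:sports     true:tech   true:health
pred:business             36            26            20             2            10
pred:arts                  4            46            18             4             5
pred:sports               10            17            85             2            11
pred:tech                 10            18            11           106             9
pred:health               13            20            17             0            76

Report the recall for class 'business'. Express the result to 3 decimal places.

One-vs-rest for 'business': TP = diagonal; FP = other classes predicted 'business'; FN = 'business' predicted as other.
recall = TP/(TP+FN).
business: TP=36, FN=4+10+10+13=37 → 36/73 = 0.4932

0.493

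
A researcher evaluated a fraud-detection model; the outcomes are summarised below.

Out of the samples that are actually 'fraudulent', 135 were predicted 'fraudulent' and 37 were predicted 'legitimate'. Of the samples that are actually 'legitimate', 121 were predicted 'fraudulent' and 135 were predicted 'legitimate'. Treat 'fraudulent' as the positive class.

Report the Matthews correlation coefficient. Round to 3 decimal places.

MCC = (TP·TN − FP·FN) / √((TP+FP)(TP+FN)(TN+FP)(TN+FN))
Numerator = 135·135 − 121·37 = 13748
Denominator = √(256·172·256·172) = √1938817024 = 44032.0000
MCC = 13748 / 44032.0000 = 0.312

0.312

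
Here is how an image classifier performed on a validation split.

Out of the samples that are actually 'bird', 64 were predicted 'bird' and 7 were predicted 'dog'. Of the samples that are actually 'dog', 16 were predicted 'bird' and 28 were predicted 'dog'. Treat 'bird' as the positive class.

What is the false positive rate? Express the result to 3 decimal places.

0.364

FPR = FP/(FP+TN) = 16/(16+28) = 0.364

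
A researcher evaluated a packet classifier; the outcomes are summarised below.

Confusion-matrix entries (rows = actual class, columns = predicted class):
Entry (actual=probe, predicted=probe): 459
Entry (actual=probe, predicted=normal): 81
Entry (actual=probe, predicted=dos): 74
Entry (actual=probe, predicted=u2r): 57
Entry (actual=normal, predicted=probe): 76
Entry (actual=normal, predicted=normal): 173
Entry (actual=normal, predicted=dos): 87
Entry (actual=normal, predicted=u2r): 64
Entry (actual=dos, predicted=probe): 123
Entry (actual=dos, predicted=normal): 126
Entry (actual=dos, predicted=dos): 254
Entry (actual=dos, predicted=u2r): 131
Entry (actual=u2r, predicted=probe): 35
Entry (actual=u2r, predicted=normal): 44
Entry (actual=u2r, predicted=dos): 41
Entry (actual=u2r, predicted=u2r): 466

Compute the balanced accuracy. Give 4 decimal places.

0.5781

Balanced accuracy = mean of per-class recall.
  probe: recall = 459/671 = 0.68405
  normal: recall = 173/400 = 0.43250
  dos: recall = 254/634 = 0.40063
  u2r: recall = 466/586 = 0.79522
Mean = (0.68405 + 0.43250 + 0.40063 + 0.79522) / 4 = 0.5781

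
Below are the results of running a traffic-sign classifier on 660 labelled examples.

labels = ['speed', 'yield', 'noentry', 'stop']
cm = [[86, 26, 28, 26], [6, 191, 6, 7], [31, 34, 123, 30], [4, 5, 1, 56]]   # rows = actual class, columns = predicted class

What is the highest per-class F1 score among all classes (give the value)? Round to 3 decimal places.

0.820

Per-class F1 score (2·TP/(2·TP+FP+FN)):
  speed: TP=86, FP=6+31+4=41, FN=26+28+26=80 → 172/293 = 0.5870
  yield: TP=191, FP=26+34+5=65, FN=6+6+7=19 → 382/466 = 0.8197
  noentry: TP=123, FP=28+6+1=35, FN=31+34+30=95 → 246/376 = 0.6543
  stop: TP=56, FP=26+7+30=63, FN=4+5+1=10 → 112/185 = 0.6054
Highest is class 'yield' with F1 score = 0.820.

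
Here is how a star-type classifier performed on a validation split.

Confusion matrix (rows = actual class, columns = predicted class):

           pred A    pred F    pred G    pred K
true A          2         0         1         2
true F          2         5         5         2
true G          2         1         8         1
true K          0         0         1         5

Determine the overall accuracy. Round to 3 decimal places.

0.541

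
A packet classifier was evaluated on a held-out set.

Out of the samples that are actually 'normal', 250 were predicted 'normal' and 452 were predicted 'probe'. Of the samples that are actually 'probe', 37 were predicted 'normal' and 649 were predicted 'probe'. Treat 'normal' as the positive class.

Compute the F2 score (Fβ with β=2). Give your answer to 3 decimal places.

Fβ = (1+β²)·TP / ((1+β²)·TP + β²·FN + FP), with β²=4
= 5·250 / (5·250 + 4·452 + 37) = 0.404

0.404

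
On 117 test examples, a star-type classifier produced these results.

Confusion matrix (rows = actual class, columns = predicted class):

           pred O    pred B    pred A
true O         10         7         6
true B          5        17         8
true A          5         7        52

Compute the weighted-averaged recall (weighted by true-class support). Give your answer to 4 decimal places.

0.6752

Per-class recall (TP/(TP+FN)):
  O: TP=10, FN=7+6=13 → 10/23 = 0.43478
  B: TP=17, FN=5+8=13 → 17/30 = 0.56667
  A: TP=52, FN=5+7=12 → 52/64 = 0.81250
Weighted-recall = Σ (supportᵢ/N)·recallᵢ with N=117: (23/117)·0.43478 + (30/117)·0.56667 + (64/117)·0.81250 = 0.6752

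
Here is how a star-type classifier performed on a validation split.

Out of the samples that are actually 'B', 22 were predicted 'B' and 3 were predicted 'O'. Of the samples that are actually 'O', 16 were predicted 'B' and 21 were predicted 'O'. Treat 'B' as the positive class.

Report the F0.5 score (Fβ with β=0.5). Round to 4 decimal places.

Fβ = (1+β²)·TP / ((1+β²)·TP + β²·FN + FP), with β²=1/4
= 1.25·22 / (1.25·22 + 0.25·3 + 16) = 0.6215

0.6215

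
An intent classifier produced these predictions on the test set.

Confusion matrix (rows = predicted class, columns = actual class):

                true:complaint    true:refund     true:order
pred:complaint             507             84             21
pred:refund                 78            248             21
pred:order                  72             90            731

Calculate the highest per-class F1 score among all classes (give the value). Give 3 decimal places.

Per-class F1 score (2·TP/(2·TP+FP+FN)):
  complaint: TP=507, FP=84+21=105, FN=78+72=150 → 1014/1269 = 0.7991
  refund: TP=248, FP=78+21=99, FN=84+90=174 → 496/769 = 0.6450
  order: TP=731, FP=72+90=162, FN=21+21=42 → 1462/1666 = 0.8776
Highest is class 'order' with F1 score = 0.878.

0.878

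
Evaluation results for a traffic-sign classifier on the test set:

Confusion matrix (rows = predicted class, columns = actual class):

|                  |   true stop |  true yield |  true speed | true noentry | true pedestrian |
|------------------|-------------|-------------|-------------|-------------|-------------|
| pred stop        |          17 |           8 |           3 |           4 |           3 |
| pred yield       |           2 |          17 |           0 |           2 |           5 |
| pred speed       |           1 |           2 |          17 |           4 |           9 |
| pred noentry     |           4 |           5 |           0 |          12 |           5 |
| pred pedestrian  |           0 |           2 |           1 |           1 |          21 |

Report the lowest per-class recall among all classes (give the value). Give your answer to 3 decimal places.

0.488

Per-class recall (TP/(TP+FN)):
  stop: TP=17, FN=2+1+4+0=7 → 17/24 = 0.7083
  yield: TP=17, FN=8+2+5+2=17 → 17/34 = 0.5000
  speed: TP=17, FN=3+0+0+1=4 → 17/21 = 0.8095
  noentry: TP=12, FN=4+2+4+1=11 → 12/23 = 0.5217
  pedestrian: TP=21, FN=3+5+9+5=22 → 21/43 = 0.4884
Lowest is class 'pedestrian' with recall = 0.488.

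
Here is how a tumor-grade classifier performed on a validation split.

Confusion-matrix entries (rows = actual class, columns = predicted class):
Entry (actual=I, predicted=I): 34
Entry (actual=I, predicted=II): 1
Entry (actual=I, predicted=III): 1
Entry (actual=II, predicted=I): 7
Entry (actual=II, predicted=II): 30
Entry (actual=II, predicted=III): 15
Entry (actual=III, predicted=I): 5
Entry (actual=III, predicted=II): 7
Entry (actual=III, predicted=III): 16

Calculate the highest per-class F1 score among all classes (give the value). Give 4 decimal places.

0.8293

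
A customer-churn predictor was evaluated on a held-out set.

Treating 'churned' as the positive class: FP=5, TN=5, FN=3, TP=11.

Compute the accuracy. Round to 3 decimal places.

Accuracy = (TP+TN)/N = (11+5)/24 = 0.667

0.667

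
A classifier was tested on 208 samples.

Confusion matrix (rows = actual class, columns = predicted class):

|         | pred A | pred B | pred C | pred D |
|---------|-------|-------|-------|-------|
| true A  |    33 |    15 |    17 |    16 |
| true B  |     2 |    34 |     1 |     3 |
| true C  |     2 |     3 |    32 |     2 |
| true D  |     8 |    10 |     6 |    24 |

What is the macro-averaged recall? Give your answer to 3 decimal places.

Per-class recall (TP/(TP+FN)):
  A: TP=33, FN=15+17+16=48 → 33/81 = 0.4074
  B: TP=34, FN=2+1+3=6 → 34/40 = 0.8500
  C: TP=32, FN=2+3+2=7 → 32/39 = 0.8205
  D: TP=24, FN=8+10+6=24 → 24/48 = 0.5000
Macro-recall = mean = (0.4074 + 0.8500 + 0.8205 + 0.5000) / 4 = 0.644

0.644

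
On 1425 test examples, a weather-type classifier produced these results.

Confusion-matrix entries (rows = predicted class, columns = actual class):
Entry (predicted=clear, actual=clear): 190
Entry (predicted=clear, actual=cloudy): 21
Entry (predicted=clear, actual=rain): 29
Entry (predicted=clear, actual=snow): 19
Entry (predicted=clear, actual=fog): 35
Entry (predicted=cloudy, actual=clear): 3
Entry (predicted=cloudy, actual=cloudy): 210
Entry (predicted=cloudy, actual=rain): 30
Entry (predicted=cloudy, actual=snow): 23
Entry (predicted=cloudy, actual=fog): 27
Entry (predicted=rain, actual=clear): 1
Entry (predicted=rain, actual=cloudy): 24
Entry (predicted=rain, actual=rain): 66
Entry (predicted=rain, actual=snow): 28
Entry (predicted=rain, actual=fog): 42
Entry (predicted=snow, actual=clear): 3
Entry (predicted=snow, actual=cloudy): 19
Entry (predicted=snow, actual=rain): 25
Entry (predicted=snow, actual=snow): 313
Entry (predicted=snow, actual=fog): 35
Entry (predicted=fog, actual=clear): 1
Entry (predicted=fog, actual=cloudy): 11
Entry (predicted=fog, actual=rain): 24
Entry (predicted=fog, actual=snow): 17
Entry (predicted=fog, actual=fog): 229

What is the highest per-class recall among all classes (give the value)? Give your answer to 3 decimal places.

Per-class recall (TP/(TP+FN)):
  clear: TP=190, FN=3+1+3+1=8 → 190/198 = 0.9596
  cloudy: TP=210, FN=21+24+19+11=75 → 210/285 = 0.7368
  rain: TP=66, FN=29+30+25+24=108 → 66/174 = 0.3793
  snow: TP=313, FN=19+23+28+17=87 → 313/400 = 0.7825
  fog: TP=229, FN=35+27+42+35=139 → 229/368 = 0.6223
Highest is class 'clear' with recall = 0.960.

0.960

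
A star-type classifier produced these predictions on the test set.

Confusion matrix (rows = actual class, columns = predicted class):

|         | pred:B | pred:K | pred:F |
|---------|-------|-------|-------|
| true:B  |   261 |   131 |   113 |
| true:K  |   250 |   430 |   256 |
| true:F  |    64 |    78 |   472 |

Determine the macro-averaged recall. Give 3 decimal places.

Per-class recall (TP/(TP+FN)):
  B: TP=261, FN=131+113=244 → 261/505 = 0.5168
  K: TP=430, FN=250+256=506 → 430/936 = 0.4594
  F: TP=472, FN=64+78=142 → 472/614 = 0.7687
Macro-recall = mean = (0.5168 + 0.4594 + 0.7687) / 3 = 0.582

0.582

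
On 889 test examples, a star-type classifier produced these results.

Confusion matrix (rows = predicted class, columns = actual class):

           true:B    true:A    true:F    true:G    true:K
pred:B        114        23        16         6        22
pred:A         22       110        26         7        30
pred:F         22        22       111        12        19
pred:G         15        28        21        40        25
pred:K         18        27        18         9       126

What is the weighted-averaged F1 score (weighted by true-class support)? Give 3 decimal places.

Per-class F1 score (2·TP/(2·TP+FP+FN)):
  B: TP=114, FP=23+16+6+22=67, FN=22+22+15+18=77 → 228/372 = 0.6129
  A: TP=110, FP=22+26+7+30=85, FN=23+22+28+27=100 → 220/405 = 0.5432
  F: TP=111, FP=22+22+12+19=75, FN=16+26+21+18=81 → 222/378 = 0.5873
  G: TP=40, FP=15+28+21+25=89, FN=6+7+12+9=34 → 80/203 = 0.3941
  K: TP=126, FP=18+27+18+9=72, FN=22+30+19+25=96 → 252/420 = 0.6000
Weighted-F1 score = Σ (supportᵢ/N)·F1 scoreᵢ with N=889: (191/889)·0.6129 + (210/889)·0.5432 + (192/889)·0.5873 + (74/889)·0.3941 + (222/889)·0.6000 = 0.569

0.569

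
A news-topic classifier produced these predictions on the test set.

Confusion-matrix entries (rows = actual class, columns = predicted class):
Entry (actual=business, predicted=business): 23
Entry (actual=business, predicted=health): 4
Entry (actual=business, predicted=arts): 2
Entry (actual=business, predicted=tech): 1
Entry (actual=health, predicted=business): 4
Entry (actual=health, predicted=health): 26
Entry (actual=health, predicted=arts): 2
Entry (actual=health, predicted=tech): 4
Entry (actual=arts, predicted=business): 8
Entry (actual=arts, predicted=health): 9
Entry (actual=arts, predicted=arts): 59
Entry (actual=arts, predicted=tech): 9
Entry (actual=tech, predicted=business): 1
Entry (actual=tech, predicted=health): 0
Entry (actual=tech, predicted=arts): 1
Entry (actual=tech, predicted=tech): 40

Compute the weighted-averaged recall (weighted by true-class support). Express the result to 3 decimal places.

Per-class recall (TP/(TP+FN)):
  business: TP=23, FN=4+2+1=7 → 23/30 = 0.7667
  health: TP=26, FN=4+2+4=10 → 26/36 = 0.7222
  arts: TP=59, FN=8+9+9=26 → 59/85 = 0.6941
  tech: TP=40, FN=1+0+1=2 → 40/42 = 0.9524
Weighted-recall = Σ (supportᵢ/N)·recallᵢ with N=193: (30/193)·0.7667 + (36/193)·0.7222 + (85/193)·0.6941 + (42/193)·0.9524 = 0.767

0.767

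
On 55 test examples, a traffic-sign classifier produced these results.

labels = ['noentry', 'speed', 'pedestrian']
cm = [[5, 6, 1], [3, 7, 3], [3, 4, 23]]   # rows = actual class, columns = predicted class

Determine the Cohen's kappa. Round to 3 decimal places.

0.409

Observed agreement pₒ = trace/N = 35/55 = 0.6364
Expected agreement pₑ = Σ (rowᵢ·colᵢ)/N² = (12·11 + 13·17 + 30·27)/55² = 0.3845
κ = (pₒ − pₑ)/(1 − pₑ) = (0.6364 − 0.3845)/(1 − 0.3845) = 0.409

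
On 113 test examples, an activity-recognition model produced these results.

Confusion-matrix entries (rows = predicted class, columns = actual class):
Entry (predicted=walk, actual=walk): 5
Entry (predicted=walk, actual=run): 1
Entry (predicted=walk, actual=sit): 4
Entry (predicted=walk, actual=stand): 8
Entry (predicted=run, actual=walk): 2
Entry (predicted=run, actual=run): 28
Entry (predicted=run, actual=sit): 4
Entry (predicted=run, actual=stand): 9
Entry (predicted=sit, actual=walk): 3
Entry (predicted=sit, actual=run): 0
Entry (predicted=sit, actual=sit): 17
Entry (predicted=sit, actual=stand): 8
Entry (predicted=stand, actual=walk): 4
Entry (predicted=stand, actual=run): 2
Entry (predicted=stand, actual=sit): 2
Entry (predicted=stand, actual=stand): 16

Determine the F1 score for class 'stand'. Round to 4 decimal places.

Treat 'stand' as positive and all other classes as negative.
F1 score = 2·TP/(2·TP+FP+FN).
stand: TP=16, FP=4+2+2=8, FN=8+9+8=25 → 32/65 = 0.49231

0.4923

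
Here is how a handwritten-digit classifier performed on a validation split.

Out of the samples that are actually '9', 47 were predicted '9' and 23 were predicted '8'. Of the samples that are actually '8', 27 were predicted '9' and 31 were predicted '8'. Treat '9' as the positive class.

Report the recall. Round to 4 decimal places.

0.6714

Recall = TP/(TP+FN) = 47/(47+23) = 47/70 = 0.6714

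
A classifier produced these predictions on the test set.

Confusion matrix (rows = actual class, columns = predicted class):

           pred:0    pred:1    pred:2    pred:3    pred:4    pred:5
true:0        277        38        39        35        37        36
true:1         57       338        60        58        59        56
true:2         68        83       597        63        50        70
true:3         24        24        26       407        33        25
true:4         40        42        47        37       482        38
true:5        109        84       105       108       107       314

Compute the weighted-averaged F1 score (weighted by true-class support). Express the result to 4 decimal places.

0.5875

Per-class F1 score (2·TP/(2·TP+FP+FN)):
  0: TP=277, FP=57+68+24+40+109=298, FN=38+39+35+37+36=185 → 554/1037 = 0.53423
  1: TP=338, FP=38+83+24+42+84=271, FN=57+60+58+59+56=290 → 676/1237 = 0.54648
  2: TP=597, FP=39+60+26+47+105=277, FN=68+83+63+50+70=334 → 1194/1805 = 0.66150
  3: TP=407, FP=35+58+63+37+108=301, FN=24+24+26+33+25=132 → 814/1247 = 0.65277
  4: TP=482, FP=37+59+50+33+107=286, FN=40+42+47+37+38=204 → 964/1454 = 0.66300
  5: TP=314, FP=36+56+70+25+38=225, FN=109+84+105+108+107=513 → 628/1366 = 0.45974
Weighted-F1 score = Σ (supportᵢ/N)·F1 scoreᵢ with N=4073: (462/4073)·0.53423 + (628/4073)·0.54648 + (931/4073)·0.66150 + (539/4073)·0.65277 + (686/4073)·0.66300 + (827/4073)·0.45974 = 0.5875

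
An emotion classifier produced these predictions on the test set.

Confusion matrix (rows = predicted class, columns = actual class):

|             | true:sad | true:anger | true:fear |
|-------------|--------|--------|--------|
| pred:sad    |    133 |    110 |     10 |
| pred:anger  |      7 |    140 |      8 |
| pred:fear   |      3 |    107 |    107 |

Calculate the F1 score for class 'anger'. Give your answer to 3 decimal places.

Take TP from the diagonal, FP from the rest of the 'anger' prediction marginal, FN from the rest of the 'anger' actual marginal.
F1 score = 2·TP/(2·TP+FP+FN).
anger: TP=140, FP=7+8=15, FN=110+107=217 → 280/512 = 0.5469

0.547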